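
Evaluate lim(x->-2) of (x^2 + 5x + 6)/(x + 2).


Direct substitution gives 0/0, so we factor the numerator.
Factor: (x^2 + 5x + 6) = (x + 2)(x + 3)
Cancel the common factor (x + 2):
(x^2 + 5x + 6)/(x + 2) = (x + 3)
Now substitute x = -2:
= (-2) - (-3) = 1

1


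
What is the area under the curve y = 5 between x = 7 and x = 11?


The area under a constant function y = 5 is a rectangle.
Width = 11 - 7 = 4
Height = 5
Area = width * height
= 4 * 5
= 20

20


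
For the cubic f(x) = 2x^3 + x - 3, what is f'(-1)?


Differentiate f(x) = 2x^3 + x - 3 term by term:
f'(x) = 6x^2 + 1
Substitute x = -1:
f'(-1) = 6 * (-1)^2 + 0 * (-1) + 1
= 6 + 0 + 1
= 7

7


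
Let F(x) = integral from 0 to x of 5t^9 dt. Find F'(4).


By the Fundamental Theorem of Calculus (Part 1):
If F(x) = integral from 0 to x of f(t) dt, then F'(x) = f(x)
Here f(t) = 5t^9
So F'(x) = 5x^9
Evaluate at x = 4:
F'(4) = 5 * 4^9
= 5 * 262144
= 1310720

1310720


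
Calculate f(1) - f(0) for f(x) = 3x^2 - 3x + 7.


Net change = f(b) - f(a)
f(x) = 3x^2 - 3x + 7
Compute f(1):
f(1) = 3 * 1^2 - 3 * 1 + 7
= 3 - 3 + 7
= 7
Compute f(0):
f(0) = 3 * 0^2 - 3 * 0 + 7
= 0 + 0 + 7
= 7
Net change = 7 - 7 = 0

0


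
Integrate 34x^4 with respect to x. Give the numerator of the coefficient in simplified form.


Apply the power rule for integration:
integral of ax^n dx = a/(n+1) * x^(n+1) + C
integral of 34x^4 dx
= 34/5 * x^5 + C
The coefficient in lowest terms is 34/5, and its numerator is 34

34


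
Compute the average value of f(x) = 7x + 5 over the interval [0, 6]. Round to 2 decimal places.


Average value = 1/(b-a) * integral from a to b of f(x) dx
First compute the integral of 7x + 5:
F(x) = (7/2)x^2 + 5x
F(6) = 7/2 * 36 + 5 * 6 = 156
F(0) = 7/2 * 0 + 5 * 0 = 0
Integral = 156 - 0 = 156
Average = 156 / (6 - 0) = 156 / 6
= 26 = 26.00

26.00


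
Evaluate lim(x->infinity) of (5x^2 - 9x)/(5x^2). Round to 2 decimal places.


For limits at infinity with equal-degree polynomials,
we compare leading coefficients.
Numerator leading term: 5x^2
Denominator leading term: 5x^2
Divide both by x^2:
lim = (5 - 9/x) / (5)
As x -> infinity, the 1/x and 1/x^2 terms vanish:
= 5/5 = 1 = 1.00

1.00


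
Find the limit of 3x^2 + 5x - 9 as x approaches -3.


Since polynomials are continuous, we use direct substitution.
lim(x->-3) of 3x^2 + 5x - 9
= 3 * (-3)^2 + 5 * (-3) - 9
= 27 - 15 - 9
= 3

3


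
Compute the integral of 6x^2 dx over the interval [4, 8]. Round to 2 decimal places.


Find the antiderivative of 6x^2:
F(x) = 6/3 * x^3
Apply the Fundamental Theorem of Calculus:
F(8) - F(4)
= 6/3 * 8^3 - 6/3 * 4^3
= 6/3 * (512 - 64)
= 6/3 * 448
= 896 = 896.00

896.00


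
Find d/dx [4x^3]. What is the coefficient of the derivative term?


We apply the power rule: d/dx [ax^n] = a*n * x^(n-1)
d/dx [4x^3]
= 4 * 3 * x^(3-1)
= 12x^2
The coefficient is 12

12


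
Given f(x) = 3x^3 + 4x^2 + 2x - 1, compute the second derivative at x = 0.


First derivative:
f'(x) = 9x^2 + 8x + 2
Second derivative:
f''(x) = 18x + 8
Substitute x = 0:
f''(0) = 18 * 0 + 8
= 0 + 8
= 8

8


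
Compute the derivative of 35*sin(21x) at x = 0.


Apply the chain rule to differentiate 35*sin(21x):
d/dx [35*sin(21x)]
= 35 * cos(21x) * d/dx(21x)
= 35 * 21 * cos(21x)
= 735 * cos(21x)
Evaluate at x = 0:
= 735 * cos(0)
= 735 * 1
= 735

735


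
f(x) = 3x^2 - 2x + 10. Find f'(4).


Differentiate term by term using power and sum rules:
f(x) = 3x^2 - 2x + 10
f'(x) = 6x - 2
Substitute x = 4:
f'(4) = 6 * 4 - 2
= 24 - 2
= 22

22


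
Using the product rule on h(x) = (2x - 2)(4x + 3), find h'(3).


Let u(x) = 2x - 2 and v(x) = 4x + 3
u'(x) = 2
v'(x) = 4
Product rule: h'(x) = u'(x)*v(x) + u(x)*v'(x)
= 2 * (4x + 3) + (2x - 2) * 4
At x = 3:
u(3) = 2 * 3 - 2 = 4
v(3) = 4 * 3 + 3 = 15
h'(3) = 2 * 15 + 4 * 4
= 30 + 16
= 46

46


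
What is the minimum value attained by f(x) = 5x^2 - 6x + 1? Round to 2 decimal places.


For a quadratic f(x) = ax^2 + bx + c with a > 0, the minimum is at the vertex.
Vertex x-coordinate: x = -b/(2a)
x = -(-6) / (2 * 5)
x = 6/10 = 3/5
Substitute back to find the minimum value:
f(3/5) = 5 * (3/5)^2 - 6 * (3/5) + 1
= 9/5 - 18/5 + 1
= -4/5 = -0.80

-0.80


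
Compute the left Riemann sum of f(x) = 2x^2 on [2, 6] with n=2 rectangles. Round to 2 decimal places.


Left Riemann sum uses left endpoints of each subinterval.
Interval: [2, 6], n = 2
dx = (6 - 2) / 2 = 2
Left endpoints: [2, 4]
f values: [8, 32]
Sum = dx * (sum of f values)
= 2 * 40
= 80 = 80.00

80.00


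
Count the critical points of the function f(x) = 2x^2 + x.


Find where f'(x) = 0:
f'(x) = 4x + 1
Set f'(x) = 0:
4x + 1 = 0
x = -1 / 4 = -1/4
This is a linear equation in x, so there is exactly one solution.
Number of critical points: 1

1


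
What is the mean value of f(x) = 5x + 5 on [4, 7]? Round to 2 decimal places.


Average value = 1/(b-a) * integral from a to b of f(x) dx
First compute the integral of 5x + 5:
F(x) = (5/2)x^2 + 5x
F(7) = 5/2 * 49 + 5 * 7 = 315/2
F(4) = 5/2 * 16 + 5 * 4 = 60
Integral = 315/2 - 60 = 195/2
Average = (195/2) / (7 - 4) = (195/2) / 3
= 65/2 = 32.50

32.50


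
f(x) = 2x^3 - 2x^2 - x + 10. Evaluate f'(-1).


Differentiate f(x) = 2x^3 - 2x^2 - x + 10 term by term:
f'(x) = 6x^2 - 4x - 1
Substitute x = -1:
f'(-1) = 6 * (-1)^2 - 4 * (-1) - 1
= 6 + 4 - 1
= 9

9


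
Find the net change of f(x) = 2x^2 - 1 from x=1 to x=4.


Net change = f(b) - f(a)
f(x) = 2x^2 - 1
Compute f(4):
f(4) = 2 * 4^2 + 0 * 4 - 1
= 32 + 0 - 1
= 31
Compute f(1):
f(1) = 2 * 1^2 + 0 * 1 - 1
= 2 + 0 - 1
= 1
Net change = 31 - 1 = 30

30


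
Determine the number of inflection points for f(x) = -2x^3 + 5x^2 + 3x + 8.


Inflection points occur where f''(x) = 0 and concavity changes.
f(x) = -2x^3 + 5x^2 + 3x + 8
f'(x) = -6x^2 + 10x + 3
f''(x) = -12x + 10
Set f''(x) = 0:
-12x + 10 = 0
x = -10 / (-12) = 5/6
Since f''(x) is linear (degree 1), it changes sign at this point.
Therefore there is exactly 1 inflection point.

1


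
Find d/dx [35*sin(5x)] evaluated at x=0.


Apply the chain rule to differentiate 35*sin(5x):
d/dx [35*sin(5x)]
= 35 * cos(5x) * d/dx(5x)
= 35 * 5 * cos(5x)
= 175 * cos(5x)
Evaluate at x = 0:
= 175 * cos(0)
= 175 * 1
= 175

175


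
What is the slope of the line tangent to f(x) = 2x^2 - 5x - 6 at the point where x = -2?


The slope of the tangent line equals f'(x) at the point.
f(x) = 2x^2 - 5x - 6
f'(x) = 4x - 5
At x = -2:
f'(-2) = 4 * (-2) - 5
= -8 - 5
= -13

-13


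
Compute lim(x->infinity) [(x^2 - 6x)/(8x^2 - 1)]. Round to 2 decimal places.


For limits at infinity with equal-degree polynomials,
we compare leading coefficients.
Numerator leading term: x^2
Denominator leading term: 8x^2
Divide both by x^2:
lim = (1 - 6/x) / (8 - 1/x^2)
As x -> infinity, the 1/x and 1/x^2 terms vanish:
= 1/8 ≈ 0.13

0.13


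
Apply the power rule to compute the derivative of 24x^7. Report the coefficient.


We apply the power rule: d/dx [ax^n] = a*n * x^(n-1)
d/dx [24x^7]
= 24 * 7 * x^(7-1)
= 168x^6
The coefficient is 168

168


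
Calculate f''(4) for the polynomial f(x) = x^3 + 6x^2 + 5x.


First derivative:
f'(x) = 3x^2 + 12x + 5
Second derivative:
f''(x) = 6x + 12
Substitute x = 4:
f''(4) = 6 * 4 + 12
= 24 + 12
= 36

36


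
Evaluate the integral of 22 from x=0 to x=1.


The integral of a constant k over [a, b] equals k * (b - a).
integral from 0 to 1 of 22 dx
= 22 * (1 - 0)
= 22 * 1
= 22

22


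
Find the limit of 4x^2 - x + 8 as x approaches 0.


Since polynomials are continuous, we use direct substitution.
lim(x->0) of 4x^2 - x + 8
= 4 * 0^2 - 1 * 0 + 8
= 0 + 0 + 8
= 8

8


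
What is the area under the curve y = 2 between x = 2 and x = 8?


The area under a constant function y = 2 is a rectangle.
Width = 8 - 2 = 6
Height = 2
Area = width * height
= 6 * 2
= 12

12


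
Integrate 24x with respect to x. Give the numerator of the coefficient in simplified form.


Apply the power rule for integration:
integral of ax^n dx = a/(n+1) * x^(n+1) + C
integral of 24x dx
= 24/2 * x^2 + C
= 12 * x^2 + C
The coefficient in lowest terms is 12 = 12/1, so its numerator is 12

12


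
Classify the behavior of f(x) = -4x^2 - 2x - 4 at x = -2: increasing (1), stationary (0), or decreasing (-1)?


Compute f'(x) to determine behavior:
f'(x) = -8x - 2
f'(-2) = -8 * (-2) - 2
= 16 - 2
= 14
Since f'(-2) > 0, the function is increasing (1)

1


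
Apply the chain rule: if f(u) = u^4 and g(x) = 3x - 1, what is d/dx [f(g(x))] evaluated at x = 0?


Using the chain rule: (f(g(x)))' = f'(g(x)) * g'(x)
First, find g(0):
g(0) = 3 * 0 - 1 = -1
Next, f'(u) = 4u^3
And g'(x) = 3
So f'(g(0)) * g'(0)
= 4 * (-1)^3 * 3
= 4 * (-1) * 3
= -12

-12


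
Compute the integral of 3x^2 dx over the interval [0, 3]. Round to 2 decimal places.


Find the antiderivative of 3x^2:
F(x) = 3/3 * x^3
Apply the Fundamental Theorem of Calculus:
F(3) - F(0)
= 3/3 * 3^3 - 3/3 * 0^3
= 3/3 * (27 - 0)
= 3/3 * 27
= 27 = 27.00

27.00


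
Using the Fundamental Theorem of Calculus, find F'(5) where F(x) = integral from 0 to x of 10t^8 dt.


By the Fundamental Theorem of Calculus (Part 1):
If F(x) = integral from 0 to x of f(t) dt, then F'(x) = f(x)
Here f(t) = 10t^8
So F'(x) = 10x^8
Evaluate at x = 5:
F'(5) = 10 * 5^8
= 10 * 390625
= 3906250

3906250


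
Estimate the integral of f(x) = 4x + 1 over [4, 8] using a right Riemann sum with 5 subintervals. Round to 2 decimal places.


Right Riemann sum uses right endpoints of each subinterval.
Interval: [4, 8], n = 5
dx = (8 - 4) / 5 = 4/5
Right endpoints: [24/5, 28/5, 32/5, 36/5, 8]
f values: [101/5, 117/5, 133/5, 149/5, 33]
Sum = dx * (sum of f values)
= 4/5 * 133
= 532/5 = 106.40

106.40


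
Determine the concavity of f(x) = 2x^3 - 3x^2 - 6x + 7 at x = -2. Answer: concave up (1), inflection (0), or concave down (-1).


Concavity is determined by the sign of f''(x).
f(x) = 2x^3 - 3x^2 - 6x + 7
f'(x) = 6x^2 - 6x - 6
f''(x) = 12x - 6
f''(-2) = 12 * (-2) - 6
= -24 - 6
= -30
Since f''(-2) < 0, the function is concave down (-1)

-1


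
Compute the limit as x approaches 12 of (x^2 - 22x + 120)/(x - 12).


Direct substitution gives 0/0, so we factor the numerator.
Factor: (x^2 - 22x + 120) = (x - 12)(x - 10)
Cancel the common factor (x - 12):
(x^2 - 22x + 120)/(x - 12) = (x - 10)
Now substitute x = 12:
= (12) - (10) = 2

2


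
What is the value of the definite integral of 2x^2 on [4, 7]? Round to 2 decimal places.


Find the antiderivative of 2x^2:
F(x) = 2/3 * x^3
Apply the Fundamental Theorem of Calculus:
F(7) - F(4)
= 2/3 * 7^3 - 2/3 * 4^3
= 2/3 * (343 - 64)
= 2/3 * 279
= 186 = 186.00

186.00


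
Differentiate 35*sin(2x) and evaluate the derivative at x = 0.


Apply the chain rule to differentiate 35*sin(2x):
d/dx [35*sin(2x)]
= 35 * cos(2x) * d/dx(2x)
= 35 * 2 * cos(2x)
= 70 * cos(2x)
Evaluate at x = 0:
= 70 * cos(0)
= 70 * 1
= 70

70


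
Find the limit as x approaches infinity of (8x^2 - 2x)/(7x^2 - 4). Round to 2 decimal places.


For limits at infinity with equal-degree polynomials,
we compare leading coefficients.
Numerator leading term: 8x^2
Denominator leading term: 7x^2
Divide both by x^2:
lim = (8 - 2/x) / (7 - 4/x^2)
As x -> infinity, the 1/x and 1/x^2 terms vanish:
= 8/7 ≈ 1.14

1.14


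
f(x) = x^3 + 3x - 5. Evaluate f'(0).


Differentiate f(x) = x^3 + 3x - 5 term by term:
f'(x) = 3x^2 + 3
Substitute x = 0:
f'(0) = 3 * 0^2 + 0 * 0 + 3
= 0 + 0 + 3
= 3

3


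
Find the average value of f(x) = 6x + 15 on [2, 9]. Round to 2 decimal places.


Average value = 1/(b-a) * integral from a to b of f(x) dx
First compute the integral of 6x + 15:
F(x) = 3x^2 + 15x
F(9) = 3 * 81 + 15 * 9 = 378
F(2) = 3 * 4 + 15 * 2 = 42
Integral = 378 - 42 = 336
Average = 336 / (9 - 2) = 336 / 7
= 48 = 48.00

48.00


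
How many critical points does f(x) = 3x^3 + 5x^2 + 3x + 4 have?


Find where f'(x) = 0:
f(x) = 3x^3 + 5x^2 + 3x + 4
f'(x) = 9x^2 + 10x + 3
This is a quadratic in x. Use the discriminant to count real roots.
Discriminant = (10)^2 - 4 * 9 * 3
= 100 - 108
= -8
Since discriminant < 0, f'(x) = 0 has no real solutions.
Number of critical points: 0

0


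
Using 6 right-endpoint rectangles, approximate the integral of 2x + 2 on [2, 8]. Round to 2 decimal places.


Right Riemann sum uses right endpoints of each subinterval.
Interval: [2, 8], n = 6
dx = (8 - 2) / 6 = 1
Right endpoints: [3, 4, 5, 6, 7, 8]
f values: [8, 10, 12, 14, 16, 18]
Sum = dx * (sum of f values)
= 1 * 78
= 78 = 78.00

78.00


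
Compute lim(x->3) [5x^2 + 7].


Since polynomials are continuous, we use direct substitution.
lim(x->3) of 5x^2 + 7
= 5 * 3^2 + 0 * 3 + 7
= 45 + 0 + 7
= 52

52


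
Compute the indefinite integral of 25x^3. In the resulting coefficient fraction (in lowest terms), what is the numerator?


Apply the power rule for integration:
integral of ax^n dx = a/(n+1) * x^(n+1) + C
integral of 25x^3 dx
= 25/4 * x^4 + C
The coefficient in lowest terms is 25/4, and its numerator is 25

25


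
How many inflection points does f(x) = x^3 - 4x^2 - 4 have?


Inflection points occur where f''(x) = 0 and concavity changes.
f(x) = x^3 - 4x^2 - 4
f'(x) = 3x^2 - 8x
f''(x) = 6x - 8
Set f''(x) = 0:
6x - 8 = 0
x = 8 / 6 = 4/3
Since f''(x) is linear (degree 1), it changes sign at this point.
Therefore there is exactly 1 inflection point.

1


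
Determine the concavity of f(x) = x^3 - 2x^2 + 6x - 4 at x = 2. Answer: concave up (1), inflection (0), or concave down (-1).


Concavity is determined by the sign of f''(x).
f(x) = x^3 - 2x^2 + 6x - 4
f'(x) = 3x^2 - 4x + 6
f''(x) = 6x - 4
f''(2) = 6 * 2 - 4
= 12 - 4
= 8
Since f''(2) > 0, the function is concave up (1)

1


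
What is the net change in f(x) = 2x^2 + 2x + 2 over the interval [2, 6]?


Net change = f(b) - f(a)
f(x) = 2x^2 + 2x + 2
Compute f(6):
f(6) = 2 * 6^2 + 2 * 6 + 2
= 72 + 12 + 2
= 86
Compute f(2):
f(2) = 2 * 2^2 + 2 * 2 + 2
= 8 + 4 + 2
= 14
Net change = 86 - 14 = 72

72


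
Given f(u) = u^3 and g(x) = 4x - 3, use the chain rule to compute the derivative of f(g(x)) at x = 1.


Using the chain rule: (f(g(x)))' = f'(g(x)) * g'(x)
First, find g(1):
g(1) = 4 * 1 - 3 = 1
Next, f'(u) = 3u^2
And g'(x) = 4
So f'(g(1)) * g'(1)
= 3 * 1^2 * 4
= 3 * 1 * 4
= 12

12


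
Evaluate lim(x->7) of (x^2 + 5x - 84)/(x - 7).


Direct substitution gives 0/0, so we factor the numerator.
Factor: (x^2 + 5x - 84) = (x - 7)(x + 12)
Cancel the common factor (x - 7):
(x^2 + 5x - 84)/(x - 7) = (x + 12)
Now substitute x = 7:
= (7) - (-12) = 19

19


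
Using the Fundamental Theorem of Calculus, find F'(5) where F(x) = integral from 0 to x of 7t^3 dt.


By the Fundamental Theorem of Calculus (Part 1):
If F(x) = integral from 0 to x of f(t) dt, then F'(x) = f(x)
Here f(t) = 7t^3
So F'(x) = 7x^3
Evaluate at x = 5:
F'(5) = 7 * 5^3
= 7 * 125
= 875

875


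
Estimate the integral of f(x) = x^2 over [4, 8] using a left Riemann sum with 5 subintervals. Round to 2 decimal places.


Left Riemann sum uses left endpoints of each subinterval.
Interval: [4, 8], n = 5
dx = (8 - 4) / 5 = 4/5
Left endpoints: [4, 24/5, 28/5, 32/5, 36/5]
f values: [16, 576/25, 784/25, 1024/25, 1296/25]
Sum = dx * (sum of f values)
= 4/5 * 816/5
= 3264/25 = 130.56

130.56


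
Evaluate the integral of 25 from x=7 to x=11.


The integral of a constant k over [a, b] equals k * (b - a).
integral from 7 to 11 of 25 dx
= 25 * (11 - 7)
= 25 * 4
= 100

100


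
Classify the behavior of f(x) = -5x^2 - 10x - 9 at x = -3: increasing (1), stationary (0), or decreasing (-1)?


Compute f'(x) to determine behavior:
f'(x) = -10x - 10
f'(-3) = -10 * (-3) - 10
= 30 - 10
= 20
Since f'(-3) > 0, the function is increasing (1)

1


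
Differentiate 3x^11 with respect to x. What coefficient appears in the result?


We apply the power rule: d/dx [ax^n] = a*n * x^(n-1)
d/dx [3x^11]
= 3 * 11 * x^(11-1)
= 33x^10
The coefficient is 33

33


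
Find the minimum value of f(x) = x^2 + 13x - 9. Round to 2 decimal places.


For a quadratic f(x) = ax^2 + bx + c with a > 0, the minimum is at the vertex.
Vertex x-coordinate: x = -b/(2a)
x = -(13) / (2 * 1)
x = -13/2
Substitute back to find the minimum value:
f(-13/2) = 1 * (-13/2)^2 + 13 * (-13/2) - 9
= 169/4 - 169/2 - 9
= -205/4 = -51.25

-51.25


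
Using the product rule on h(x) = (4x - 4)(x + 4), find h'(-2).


Let u(x) = 4x - 4 and v(x) = x + 4
u'(x) = 4
v'(x) = 1
Product rule: h'(x) = u'(x)*v(x) + u(x)*v'(x)
= 4 * (x + 4) + (4x - 4) * 1
At x = -2:
u(-2) = 4 * (-2) - 4 = -12
v(-2) = 1 * (-2) + 4 = 2
h'(-2) = 4 * 2 + (-12) * 1
= 8 - 12
= -4

-4


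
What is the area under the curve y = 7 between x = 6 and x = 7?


The area under a constant function y = 7 is a rectangle.
Width = 7 - 6 = 1
Height = 7
Area = width * height
= 1 * 7
= 7

7


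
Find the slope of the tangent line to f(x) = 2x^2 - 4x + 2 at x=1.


The slope of the tangent line equals f'(x) at the point.
f(x) = 2x^2 - 4x + 2
f'(x) = 4x - 4
At x = 1:
f'(1) = 4 * 1 - 4
= 4 - 4
= 0

0


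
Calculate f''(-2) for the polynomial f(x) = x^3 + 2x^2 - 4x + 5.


First derivative:
f'(x) = 3x^2 + 4x - 4
Second derivative:
f''(x) = 6x + 4
Substitute x = -2:
f''(-2) = 6 * (-2) + 4
= -12 + 4
= -8

-8


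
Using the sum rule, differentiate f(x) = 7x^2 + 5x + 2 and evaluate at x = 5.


Differentiate term by term using power and sum rules:
f(x) = 7x^2 + 5x + 2
f'(x) = 14x + 5
Substitute x = 5:
f'(5) = 14 * 5 + 5
= 70 + 5
= 75

75


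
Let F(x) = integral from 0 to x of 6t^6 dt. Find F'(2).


By the Fundamental Theorem of Calculus (Part 1):
If F(x) = integral from 0 to x of f(t) dt, then F'(x) = f(x)
Here f(t) = 6t^6
So F'(x) = 6x^6
Evaluate at x = 2:
F'(2) = 6 * 2^6
= 6 * 64
= 384

384


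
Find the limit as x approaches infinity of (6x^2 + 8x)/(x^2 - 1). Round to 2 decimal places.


For limits at infinity with equal-degree polynomials,
we compare leading coefficients.
Numerator leading term: 6x^2
Denominator leading term: x^2
Divide both by x^2:
lim = (6 + 8/x) / (1 - 1/x^2)
As x -> infinity, the 1/x and 1/x^2 terms vanish:
= 6/1 = 6 = 6.00

6.00


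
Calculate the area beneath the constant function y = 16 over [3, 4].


The area under a constant function y = 16 is a rectangle.
Width = 4 - 3 = 1
Height = 16
Area = width * height
= 1 * 16
= 16

16


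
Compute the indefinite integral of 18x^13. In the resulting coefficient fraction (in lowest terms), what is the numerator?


Apply the power rule for integration:
integral of ax^n dx = a/(n+1) * x^(n+1) + C
integral of 18x^13 dx
= 18/14 * x^14 + C
= 9/7 * x^14 + C
The coefficient in lowest terms is 9/7, and its numerator is 9

9


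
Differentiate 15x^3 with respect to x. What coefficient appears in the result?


We apply the power rule: d/dx [ax^n] = a*n * x^(n-1)
d/dx [15x^3]
= 15 * 3 * x^(3-1)
= 45x^2
The coefficient is 45

45


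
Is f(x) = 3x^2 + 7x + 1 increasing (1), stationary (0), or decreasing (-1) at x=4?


Compute f'(x) to determine behavior:
f'(x) = 6x + 7
f'(4) = 6 * 4 + 7
= 24 + 7
= 31
Since f'(4) > 0, the function is increasing (1)

1


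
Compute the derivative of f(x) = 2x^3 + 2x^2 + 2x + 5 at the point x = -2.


Differentiate f(x) = 2x^3 + 2x^2 + 2x + 5 term by term:
f'(x) = 6x^2 + 4x + 2
Substitute x = -2:
f'(-2) = 6 * (-2)^2 + 4 * (-2) + 2
= 24 - 8 + 2
= 18

18


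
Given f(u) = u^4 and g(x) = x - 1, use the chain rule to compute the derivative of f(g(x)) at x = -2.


Using the chain rule: (f(g(x)))' = f'(g(x)) * g'(x)
First, find g(-2):
g(-2) = 1 * (-2) - 1 = -3
Next, f'(u) = 4u^3
And g'(x) = 1
So f'(g(-2)) * g'(-2)
= 4 * (-3)^3 * 1
= 4 * (-27) * 1
= -108

-108


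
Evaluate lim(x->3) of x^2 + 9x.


Since polynomials are continuous, we use direct substitution.
lim(x->3) of x^2 + 9x
= 1 * 3^2 + 9 * 3 + 0
= 9 + 27 + 0
= 36

36


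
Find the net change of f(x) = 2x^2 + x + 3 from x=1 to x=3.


Net change = f(b) - f(a)
f(x) = 2x^2 + x + 3
Compute f(3):
f(3) = 2 * 3^2 + 1 * 3 + 3
= 18 + 3 + 3
= 24
Compute f(1):
f(1) = 2 * 1^2 + 1 * 1 + 3
= 2 + 1 + 3
= 6
Net change = 24 - 6 = 18

18


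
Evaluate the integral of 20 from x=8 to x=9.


The integral of a constant k over [a, b] equals k * (b - a).
integral from 8 to 9 of 20 dx
= 20 * (9 - 8)
= 20 * 1
= 20

20


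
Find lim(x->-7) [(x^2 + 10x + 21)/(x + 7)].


Direct substitution gives 0/0, so we factor the numerator.
Factor: (x^2 + 10x + 21) = (x + 7)(x + 3)
Cancel the common factor (x + 7):
(x^2 + 10x + 21)/(x + 7) = (x + 3)
Now substitute x = -7:
= (-7) - (-3) = -4

-4


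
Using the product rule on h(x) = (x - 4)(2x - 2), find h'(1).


Let u(x) = x - 4 and v(x) = 2x - 2
u'(x) = 1
v'(x) = 2
Product rule: h'(x) = u'(x)*v(x) + u(x)*v'(x)
= 1 * (2x - 2) + (x - 4) * 2
At x = 1:
u(1) = 1 * 1 - 4 = -3
v(1) = 2 * 1 - 2 = 0
h'(1) = 1 * 0 + (-3) * 2
= 0 - 6
= -6

-6


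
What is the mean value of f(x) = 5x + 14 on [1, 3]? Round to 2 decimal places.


Average value = 1/(b-a) * integral from a to b of f(x) dx
First compute the integral of 5x + 14:
F(x) = (5/2)x^2 + 14x
F(3) = 5/2 * 9 + 14 * 3 = 129/2
F(1) = 5/2 * 1 + 14 * 1 = 33/2
Integral = 129/2 - 33/2 = 48
Average = 48 / (3 - 1) = 48 / 2
= 24 = 24.00

24.00


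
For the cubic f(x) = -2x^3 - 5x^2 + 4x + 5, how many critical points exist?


Find where f'(x) = 0:
f(x) = -2x^3 - 5x^2 + 4x + 5
f'(x) = -6x^2 - 10x + 4
This is a quadratic in x. Use the discriminant to count real roots.
Discriminant = (-10)^2 - 4 * (-6) * 4
= 100 - (-96)
= 196
Since discriminant > 0, f'(x) = 0 has 2 real solutions.
Number of critical points: 2

2


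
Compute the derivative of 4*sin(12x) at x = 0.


Apply the chain rule to differentiate 4*sin(12x):
d/dx [4*sin(12x)]
= 4 * cos(12x) * d/dx(12x)
= 4 * 12 * cos(12x)
= 48 * cos(12x)
Evaluate at x = 0:
= 48 * cos(0)
= 48 * 1
= 48

48


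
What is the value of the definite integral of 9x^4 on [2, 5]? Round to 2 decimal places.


Find the antiderivative of 9x^4:
F(x) = 9/5 * x^5
Apply the Fundamental Theorem of Calculus:
F(5) - F(2)
= 9/5 * 5^5 - 9/5 * 2^5
= 9/5 * (3125 - 32)
= 9/5 * 3093
= 27837/5 = 5567.40

5567.40


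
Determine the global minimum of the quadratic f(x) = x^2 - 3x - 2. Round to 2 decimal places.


For a quadratic f(x) = ax^2 + bx + c with a > 0, the minimum is at the vertex.
Vertex x-coordinate: x = -b/(2a)
x = -(-3) / (2 * 1)
x = 3/2
Substitute back to find the minimum value:
f(3/2) = 1 * (3/2)^2 - 3 * (3/2) - 2
= 9/4 - 9/2 - 2
= -17/4 = -4.25

-4.25


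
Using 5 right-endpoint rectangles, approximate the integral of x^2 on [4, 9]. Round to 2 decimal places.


Right Riemann sum uses right endpoints of each subinterval.
Interval: [4, 9], n = 5
dx = (9 - 4) / 5 = 1
Right endpoints: [5, 6, 7, 8, 9]
f values: [25, 36, 49, 64, 81]
Sum = dx * (sum of f values)
= 1 * 255
= 255 = 255.00

255.00


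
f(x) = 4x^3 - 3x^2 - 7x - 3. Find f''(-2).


First derivative:
f'(x) = 12x^2 - 6x - 7
Second derivative:
f''(x) = 24x - 6
Substitute x = -2:
f''(-2) = 24 * (-2) - 6
= -48 - 6
= -54

-54


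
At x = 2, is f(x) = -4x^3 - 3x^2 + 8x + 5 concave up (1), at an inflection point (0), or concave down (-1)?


Concavity is determined by the sign of f''(x).
f(x) = -4x^3 - 3x^2 + 8x + 5
f'(x) = -12x^2 - 6x + 8
f''(x) = -24x - 6
f''(2) = -24 * 2 - 6
= -48 - 6
= -54
Since f''(2) < 0, the function is concave down (-1)

-1


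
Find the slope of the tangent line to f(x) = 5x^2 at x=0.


The slope of the tangent line equals f'(x) at the point.
f(x) = 5x^2
f'(x) = 10x
At x = 0:
f'(0) = 10 * 0 + 0
= 0 + 0
= 0

0


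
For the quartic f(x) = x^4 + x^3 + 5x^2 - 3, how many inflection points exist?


Inflection points occur where f''(x) = 0 and concavity changes.
f(x) = x^4 + x^3 + 5x^2 - 3
f'(x) = 4x^3 + 3x^2 + 10x
f''(x) = 12x^2 + 6x + 10
This is a quadratic in x. Use the discriminant to count real roots.
Discriminant = (6)^2 - 4 * 12 * 10
= 36 - 480
= -444
Since discriminant < 0, f''(x) = 0 has no real solutions.
Number of inflection points: 0

0


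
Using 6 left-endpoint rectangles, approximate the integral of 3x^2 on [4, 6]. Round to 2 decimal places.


Left Riemann sum uses left endpoints of each subinterval.
Interval: [4, 6], n = 6
dx = (6 - 4) / 6 = 1/3
Left endpoints: [4, 13/3, 14/3, 5, 16/3, 17/3]
f values: [48, 169/3, 196/3, 75, 256/3, 289/3]
Sum = dx * (sum of f values)
= 1/3 * 1279/3
= 1279/9 ≈ 142.11

142.11


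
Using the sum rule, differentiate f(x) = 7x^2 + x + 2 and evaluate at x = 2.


Differentiate term by term using power and sum rules:
f(x) = 7x^2 + x + 2
f'(x) = 14x + 1
Substitute x = 2:
f'(2) = 14 * 2 + 1
= 28 + 1
= 29

29


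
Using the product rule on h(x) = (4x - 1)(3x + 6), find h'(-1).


Let u(x) = 4x - 1 and v(x) = 3x + 6
u'(x) = 4
v'(x) = 3
Product rule: h'(x) = u'(x)*v(x) + u(x)*v'(x)
= 4 * (3x + 6) + (4x - 1) * 3
At x = -1:
u(-1) = 4 * (-1) - 1 = -5
v(-1) = 3 * (-1) + 6 = 3
h'(-1) = 4 * 3 + (-5) * 3
= 12 - 15
= -3

-3


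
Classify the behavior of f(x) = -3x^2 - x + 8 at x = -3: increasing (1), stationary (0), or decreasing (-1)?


Compute f'(x) to determine behavior:
f'(x) = -6x - 1
f'(-3) = -6 * (-3) - 1
= 18 - 1
= 17
Since f'(-3) > 0, the function is increasing (1)

1


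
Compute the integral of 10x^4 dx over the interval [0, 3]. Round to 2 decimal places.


Find the antiderivative of 10x^4:
F(x) = 10/5 * x^5
Apply the Fundamental Theorem of Calculus:
F(3) - F(0)
= 10/5 * 3^5 - 10/5 * 0^5
= 10/5 * (243 - 0)
= 10/5 * 243
= 486 = 486.00

486.00


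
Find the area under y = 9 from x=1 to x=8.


The area under a constant function y = 9 is a rectangle.
Width = 8 - 1 = 7
Height = 9
Area = width * height
= 7 * 9
= 63

63


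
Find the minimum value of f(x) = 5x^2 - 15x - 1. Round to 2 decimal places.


For a quadratic f(x) = ax^2 + bx + c with a > 0, the minimum is at the vertex.
Vertex x-coordinate: x = -b/(2a)
x = -(-15) / (2 * 5)
x = 15/10 = 3/2
Substitute back to find the minimum value:
f(3/2) = 5 * (3/2)^2 - 15 * (3/2) - 1
= 45/4 - 45/2 - 1
= -49/4 = -12.25

-12.25


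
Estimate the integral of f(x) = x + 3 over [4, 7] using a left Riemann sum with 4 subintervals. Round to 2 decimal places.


Left Riemann sum uses left endpoints of each subinterval.
Interval: [4, 7], n = 4
dx = (7 - 4) / 4 = 3/4
Left endpoints: [4, 19/4, 11/2, 25/4]
f values: [7, 31/4, 17/2, 37/4]
Sum = dx * (sum of f values)
= 3/4 * 65/2
= 195/8 ≈ 24.38

24.38


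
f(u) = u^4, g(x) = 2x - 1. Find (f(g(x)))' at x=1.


Using the chain rule: (f(g(x)))' = f'(g(x)) * g'(x)
First, find g(1):
g(1) = 2 * 1 - 1 = 1
Next, f'(u) = 4u^3
And g'(x) = 2
So f'(g(1)) * g'(1)
= 4 * 1^3 * 2
= 4 * 1 * 2
= 8

8


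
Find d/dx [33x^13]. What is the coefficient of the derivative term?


We apply the power rule: d/dx [ax^n] = a*n * x^(n-1)
d/dx [33x^13]
= 33 * 13 * x^(13-1)
= 429x^12
The coefficient is 429

429


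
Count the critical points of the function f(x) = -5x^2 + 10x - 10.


Find where f'(x) = 0:
f'(x) = -10x + 10
Set f'(x) = 0:
-10x + 10 = 0
x = -10 / (-10) = 1
This is a linear equation in x, so there is exactly one solution.
Number of critical points: 1

1


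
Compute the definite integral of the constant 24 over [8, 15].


The integral of a constant k over [a, b] equals k * (b - a).
integral from 8 to 15 of 24 dx
= 24 * (15 - 8)
= 24 * 7
= 168

168


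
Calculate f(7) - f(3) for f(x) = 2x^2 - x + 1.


Net change = f(b) - f(a)
f(x) = 2x^2 - x + 1
Compute f(7):
f(7) = 2 * 7^2 - 1 * 7 + 1
= 98 - 7 + 1
= 92
Compute f(3):
f(3) = 2 * 3^2 - 1 * 3 + 1
= 18 - 3 + 1
= 16
Net change = 92 - 16 = 76

76


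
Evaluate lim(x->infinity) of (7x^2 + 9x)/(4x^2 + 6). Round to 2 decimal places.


For limits at infinity with equal-degree polynomials,
we compare leading coefficients.
Numerator leading term: 7x^2
Denominator leading term: 4x^2
Divide both by x^2:
lim = (7 + 9/x) / (4 + 6/x^2)
As x -> infinity, the 1/x and 1/x^2 terms vanish:
= 7/4 = 1.75

1.75


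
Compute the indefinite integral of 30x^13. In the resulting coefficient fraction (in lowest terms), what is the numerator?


Apply the power rule for integration:
integral of ax^n dx = a/(n+1) * x^(n+1) + C
integral of 30x^13 dx
= 30/14 * x^14 + C
= 15/7 * x^14 + C
The coefficient in lowest terms is 15/7, and its numerator is 15

15


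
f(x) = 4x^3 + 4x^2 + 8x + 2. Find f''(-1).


First derivative:
f'(x) = 12x^2 + 8x + 8
Second derivative:
f''(x) = 24x + 8
Substitute x = -1:
f''(-1) = 24 * (-1) + 8
= -24 + 8
= -16

-16


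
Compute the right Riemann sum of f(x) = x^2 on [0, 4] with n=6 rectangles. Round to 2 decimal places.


Right Riemann sum uses right endpoints of each subinterval.
Interval: [0, 4], n = 6
dx = (4 - 0) / 6 = 2/3
Right endpoints: [2/3, 4/3, 2, 8/3, 10/3, 4]
f values: [4/9, 16/9, 4, 64/9, 100/9, 16]
Sum = dx * (sum of f values)
= 2/3 * 364/9
= 728/27 ≈ 26.96

26.96


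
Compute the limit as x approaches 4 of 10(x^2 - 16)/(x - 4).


Direct substitution gives 0/0, so we factor the numerator.
Factor: 10(x^2 - 16) = 10 * (x - 4)(x + 4)
Cancel the common factor (x - 4):
10(x^2 - 16)/(x - 4) = 10 * (x + 4)
Now substitute x = 4:
= 10 * (4 + 4) = 80

80


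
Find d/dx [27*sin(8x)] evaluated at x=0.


Apply the chain rule to differentiate 27*sin(8x):
d/dx [27*sin(8x)]
= 27 * cos(8x) * d/dx(8x)
= 27 * 8 * cos(8x)
= 216 * cos(8x)
Evaluate at x = 0:
= 216 * cos(0)
= 216 * 1
= 216

216


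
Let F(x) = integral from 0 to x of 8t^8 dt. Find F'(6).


By the Fundamental Theorem of Calculus (Part 1):
If F(x) = integral from 0 to x of f(t) dt, then F'(x) = f(x)
Here f(t) = 8t^8
So F'(x) = 8x^8
Evaluate at x = 6:
F'(6) = 8 * 6^8
= 8 * 1679616
= 13436928

13436928


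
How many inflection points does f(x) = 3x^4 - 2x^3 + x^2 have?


Inflection points occur where f''(x) = 0 and concavity changes.
f(x) = 3x^4 - 2x^3 + x^2
f'(x) = 12x^3 - 6x^2 + 2x
f''(x) = 36x^2 - 12x + 2
This is a quadratic in x. Use the discriminant to count real roots.
Discriminant = (-12)^2 - 4 * 36 * 2
= 144 - 288
= -144
Since discriminant < 0, f''(x) = 0 has no real solutions.
Number of inflection points: 0

0


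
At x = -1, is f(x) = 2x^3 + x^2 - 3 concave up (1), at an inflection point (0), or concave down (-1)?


Concavity is determined by the sign of f''(x).
f(x) = 2x^3 + x^2 - 3
f'(x) = 6x^2 + 2x
f''(x) = 12x + 2
f''(-1) = 12 * (-1) + 2
= -12 + 2
= -10
Since f''(-1) < 0, the function is concave down (-1)

-1


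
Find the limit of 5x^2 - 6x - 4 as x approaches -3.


Since polynomials are continuous, we use direct substitution.
lim(x->-3) of 5x^2 - 6x - 4
= 5 * (-3)^2 - 6 * (-3) - 4
= 45 + 18 - 4
= 59

59


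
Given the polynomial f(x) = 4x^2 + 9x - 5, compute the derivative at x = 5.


Differentiate term by term using power and sum rules:
f(x) = 4x^2 + 9x - 5
f'(x) = 8x + 9
Substitute x = 5:
f'(5) = 8 * 5 + 9
= 40 + 9
= 49

49


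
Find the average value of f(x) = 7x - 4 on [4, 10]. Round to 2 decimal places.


Average value = 1/(b-a) * integral from a to b of f(x) dx
First compute the integral of 7x - 4:
F(x) = (7/2)x^2 - 4x
F(10) = 7/2 * 100 - 4 * 10 = 310
F(4) = 7/2 * 16 - 4 * 4 = 40
Integral = 310 - 40 = 270
Average = 270 / (10 - 4) = 270 / 6
= 45 = 45.00

45.00


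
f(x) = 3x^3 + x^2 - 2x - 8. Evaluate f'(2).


Differentiate f(x) = 3x^3 + x^2 - 2x - 8 term by term:
f'(x) = 9x^2 + 2x - 2
Substitute x = 2:
f'(2) = 9 * 2^2 + 2 * 2 - 2
= 36 + 4 - 2
= 38

38


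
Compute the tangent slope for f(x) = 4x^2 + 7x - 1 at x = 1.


The slope of the tangent line equals f'(x) at the point.
f(x) = 4x^2 + 7x - 1
f'(x) = 8x + 7
At x = 1:
f'(1) = 8 * 1 + 7
= 8 + 7
= 15

15


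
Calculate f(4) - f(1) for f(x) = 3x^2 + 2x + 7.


Net change = f(b) - f(a)
f(x) = 3x^2 + 2x + 7
Compute f(4):
f(4) = 3 * 4^2 + 2 * 4 + 7
= 48 + 8 + 7
= 63
Compute f(1):
f(1) = 3 * 1^2 + 2 * 1 + 7
= 3 + 2 + 7
= 12
Net change = 63 - 12 = 51

51


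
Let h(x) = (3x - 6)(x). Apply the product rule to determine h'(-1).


Let u(x) = 3x - 6 and v(x) = x
u'(x) = 3
v'(x) = 1
Product rule: h'(x) = u'(x)*v(x) + u(x)*v'(x)
= 3 * (x) + (3x - 6) * 1
At x = -1:
u(-1) = 3 * (-1) - 6 = -9
v(-1) = 1 * (-1) + 0 = -1
h'(-1) = 3 * (-1) + (-9) * 1
= -3 - 9
= -12

-12


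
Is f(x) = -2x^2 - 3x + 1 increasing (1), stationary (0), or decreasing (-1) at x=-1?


Compute f'(x) to determine behavior:
f'(x) = -4x - 3
f'(-1) = -4 * (-1) - 3
= 4 - 3
= 1
Since f'(-1) > 0, the function is increasing (1)

1


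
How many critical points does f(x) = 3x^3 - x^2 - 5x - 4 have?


Find where f'(x) = 0:
f(x) = 3x^3 - x^2 - 5x - 4
f'(x) = 9x^2 - 2x - 5
This is a quadratic in x. Use the discriminant to count real roots.
Discriminant = (-2)^2 - 4 * 9 * (-5)
= 4 - (-180)
= 184
Since discriminant > 0, f'(x) = 0 has 2 real solutions.
Number of critical points: 2

2


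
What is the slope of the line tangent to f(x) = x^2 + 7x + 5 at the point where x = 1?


The slope of the tangent line equals f'(x) at the point.
f(x) = x^2 + 7x + 5
f'(x) = 2x + 7
At x = 1:
f'(1) = 2 * 1 + 7
= 2 + 7
= 9

9


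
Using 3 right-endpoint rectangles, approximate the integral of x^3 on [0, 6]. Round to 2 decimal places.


Right Riemann sum uses right endpoints of each subinterval.
Interval: [0, 6], n = 3
dx = (6 - 0) / 3 = 2
Right endpoints: [2, 4, 6]
f values: [8, 64, 216]
Sum = dx * (sum of f values)
= 2 * 288
= 576 = 576.00

576.00


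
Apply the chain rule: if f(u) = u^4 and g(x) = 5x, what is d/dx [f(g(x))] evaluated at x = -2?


Using the chain rule: (f(g(x)))' = f'(g(x)) * g'(x)
First, find g(-2):
g(-2) = 5 * (-2) + 0 = -10
Next, f'(u) = 4u^3
And g'(x) = 5
So f'(g(-2)) * g'(-2)
= 4 * (-10)^3 * 5
= 4 * (-1000) * 5
= -20000

-20000


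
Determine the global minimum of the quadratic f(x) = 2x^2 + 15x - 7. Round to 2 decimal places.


For a quadratic f(x) = ax^2 + bx + c with a > 0, the minimum is at the vertex.
Vertex x-coordinate: x = -b/(2a)
x = -(15) / (2 * 2)
x = -15/4
Substitute back to find the minimum value:
f(-15/4) = 2 * (-15/4)^2 + 15 * (-15/4) - 7
= 225/8 - 225/4 - 7
= -281/8 ≈ -35.13

-35.13


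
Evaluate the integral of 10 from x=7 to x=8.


The integral of a constant k over [a, b] equals k * (b - a).
integral from 7 to 8 of 10 dx
= 10 * (8 - 7)
= 10 * 1
= 10

10


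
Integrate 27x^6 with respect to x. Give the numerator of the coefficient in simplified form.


Apply the power rule for integration:
integral of ax^n dx = a/(n+1) * x^(n+1) + C
integral of 27x^6 dx
= 27/7 * x^7 + C
The coefficient in lowest terms is 27/7, and its numerator is 27

27


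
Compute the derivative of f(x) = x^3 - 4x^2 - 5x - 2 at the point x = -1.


Differentiate f(x) = x^3 - 4x^2 - 5x - 2 term by term:
f'(x) = 3x^2 - 8x - 5
Substitute x = -1:
f'(-1) = 3 * (-1)^2 - 8 * (-1) - 5
= 3 + 8 - 5
= 6

6


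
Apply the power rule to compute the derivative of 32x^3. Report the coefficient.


We apply the power rule: d/dx [ax^n] = a*n * x^(n-1)
d/dx [32x^3]
= 32 * 3 * x^(3-1)
= 96x^2
The coefficient is 96

96


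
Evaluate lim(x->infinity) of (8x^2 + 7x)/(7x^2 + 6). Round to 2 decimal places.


For limits at infinity with equal-degree polynomials,
we compare leading coefficients.
Numerator leading term: 8x^2
Denominator leading term: 7x^2
Divide both by x^2:
lim = (8 + 7/x) / (7 + 6/x^2)
As x -> infinity, the 1/x and 1/x^2 terms vanish:
= 8/7 ≈ 1.14

1.14


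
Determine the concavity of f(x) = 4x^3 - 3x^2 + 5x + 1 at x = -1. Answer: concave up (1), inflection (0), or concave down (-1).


Concavity is determined by the sign of f''(x).
f(x) = 4x^3 - 3x^2 + 5x + 1
f'(x) = 12x^2 - 6x + 5
f''(x) = 24x - 6
f''(-1) = 24 * (-1) - 6
= -24 - 6
= -30
Since f''(-1) < 0, the function is concave down (-1)

-1


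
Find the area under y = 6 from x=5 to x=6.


The area under a constant function y = 6 is a rectangle.
Width = 6 - 5 = 1
Height = 6
Area = width * height
= 1 * 6
= 6

6


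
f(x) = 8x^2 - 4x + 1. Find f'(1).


Differentiate term by term using power and sum rules:
f(x) = 8x^2 - 4x + 1
f'(x) = 16x - 4
Substitute x = 1:
f'(1) = 16 * 1 - 4
= 16 - 4
= 12

12


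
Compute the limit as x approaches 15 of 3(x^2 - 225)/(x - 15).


Direct substitution gives 0/0, so we factor the numerator.
Factor: 3(x^2 - 225) = 3 * (x - 15)(x + 15)
Cancel the common factor (x - 15):
3(x^2 - 225)/(x - 15) = 3 * (x + 15)
Now substitute x = 15:
= 3 * (15 + 15) = 90

90


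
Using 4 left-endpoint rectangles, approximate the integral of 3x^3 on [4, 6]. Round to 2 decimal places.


Left Riemann sum uses left endpoints of each subinterval.
Interval: [4, 6], n = 4
dx = (6 - 4) / 4 = 1/2
Left endpoints: [4, 9/2, 5, 11/2]
f values: [192, 2187/8, 375, 3993/8]
Sum = dx * (sum of f values)
= 1/2 * 2679/2
= 2679/4 = 669.75

669.75


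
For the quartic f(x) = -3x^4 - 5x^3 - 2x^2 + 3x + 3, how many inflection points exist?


Inflection points occur where f''(x) = 0 and concavity changes.
f(x) = -3x^4 - 5x^3 - 2x^2 + 3x + 3
f'(x) = -12x^3 - 15x^2 - 4x + 3
f''(x) = -36x^2 - 30x - 4
This is a quadratic in x. Use the discriminant to count real roots.
Discriminant = (-30)^2 - 4 * (-36) * (-4)
= 900 - 576
= 324
Since discriminant > 0, f''(x) = 0 has 2 distinct real solutions.
A quadratic with two distinct real roots changes sign at each root, so concavity changes at both.
Number of inflection points: 2

2


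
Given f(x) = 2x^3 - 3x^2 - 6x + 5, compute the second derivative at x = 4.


First derivative:
f'(x) = 6x^2 - 6x - 6
Second derivative:
f''(x) = 12x - 6
Substitute x = 4:
f''(4) = 12 * 4 - 6
= 48 - 6
= 42

42


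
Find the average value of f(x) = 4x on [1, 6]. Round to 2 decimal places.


Average value = 1/(b-a) * integral from a to b of f(x) dx
First compute the integral of 4x:
F(x) = 2x^2
F(6) = 2 * 36 + 0 * 6 = 72
F(1) = 2 * 1 + 0 * 1 = 2
Integral = 72 - 2 = 70
Average = 70 / (6 - 1) = 70 / 5
= 14 = 14.00

14.00


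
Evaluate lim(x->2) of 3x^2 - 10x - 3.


Since polynomials are continuous, we use direct substitution.
lim(x->2) of 3x^2 - 10x - 3
= 3 * 2^2 - 10 * 2 - 3
= 12 - 20 - 3
= -11

-11


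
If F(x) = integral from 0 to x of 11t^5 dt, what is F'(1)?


By the Fundamental Theorem of Calculus (Part 1):
If F(x) = integral from 0 to x of f(t) dt, then F'(x) = f(x)
Here f(t) = 11t^5
So F'(x) = 11x^5
Evaluate at x = 1:
F'(1) = 11 * 1^5
= 11 * 1
= 11

11


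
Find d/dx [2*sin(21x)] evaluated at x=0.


Apply the chain rule to differentiate 2*sin(21x):
d/dx [2*sin(21x)]
= 2 * cos(21x) * d/dx(21x)
= 2 * 21 * cos(21x)
= 42 * cos(21x)
Evaluate at x = 0:
= 42 * cos(0)
= 42 * 1
= 42

42


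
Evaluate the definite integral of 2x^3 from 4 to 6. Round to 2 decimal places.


Find the antiderivative of 2x^3:
F(x) = 2/4 * x^4
Apply the Fundamental Theorem of Calculus:
F(6) - F(4)
= 2/4 * 6^4 - 2/4 * 4^4
= 2/4 * (1296 - 256)
= 2/4 * 1040
= 520 = 520.00

520.00


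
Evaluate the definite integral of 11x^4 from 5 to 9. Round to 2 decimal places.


Find the antiderivative of 11x^4:
F(x) = 11/5 * x^5
Apply the Fundamental Theorem of Calculus:
F(9) - F(5)
= 11/5 * 9^5 - 11/5 * 5^5
= 11/5 * (59049 - 3125)
= 11/5 * 55924
= 615164/5 = 123032.80

123032.80


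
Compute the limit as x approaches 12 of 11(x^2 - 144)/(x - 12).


Direct substitution gives 0/0, so we factor the numerator.
Factor: 11(x^2 - 144) = 11 * (x - 12)(x + 12)
Cancel the common factor (x - 12):
11(x^2 - 144)/(x - 12) = 11 * (x + 12)
Now substitute x = 12:
= 11 * (12 + 12) = 264

264


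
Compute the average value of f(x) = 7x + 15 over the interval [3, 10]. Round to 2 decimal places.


Average value = 1/(b-a) * integral from a to b of f(x) dx
First compute the integral of 7x + 15:
F(x) = (7/2)x^2 + 15x
F(10) = 7/2 * 100 + 15 * 10 = 500
F(3) = 7/2 * 9 + 15 * 3 = 153/2
Integral = 500 - 153/2 = 847/2
Average = (847/2) / (10 - 3) = (847/2) / 7
= 121/2 = 60.50

60.50


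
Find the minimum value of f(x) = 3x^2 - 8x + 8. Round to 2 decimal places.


For a quadratic f(x) = ax^2 + bx + c with a > 0, the minimum is at the vertex.
Vertex x-coordinate: x = -b/(2a)
x = -(-8) / (2 * 3)
x = 8/6 = 4/3
Substitute back to find the minimum value:
f(4/3) = 3 * (4/3)^2 - 8 * (4/3) + 8
= 16/3 - 32/3 + 8
= 8/3 ≈ 2.67

2.67
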